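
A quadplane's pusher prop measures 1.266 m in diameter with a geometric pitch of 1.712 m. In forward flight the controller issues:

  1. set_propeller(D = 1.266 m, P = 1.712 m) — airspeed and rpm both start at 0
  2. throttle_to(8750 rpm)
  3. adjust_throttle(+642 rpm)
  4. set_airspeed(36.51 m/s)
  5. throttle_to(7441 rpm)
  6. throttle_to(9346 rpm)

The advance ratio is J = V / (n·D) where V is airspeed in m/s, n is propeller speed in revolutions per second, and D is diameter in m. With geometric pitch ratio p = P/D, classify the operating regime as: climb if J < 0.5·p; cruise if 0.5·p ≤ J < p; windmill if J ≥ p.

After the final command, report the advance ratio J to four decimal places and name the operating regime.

set_propeller: D = 1.266 m, P = 1.712 m (p = P/D = 1.352291); state ← (V=0, rpm=0)
throttle_to(8750): rpm ← 8750
adjust_throttle(+642): rpm ← 8750 +642 = 9392
set_airspeed(36.51): V ← 36.51 m/s
throttle_to(7441): rpm ← 7441
throttle_to(9346): rpm ← 9346
final state: V = 36.51 m/s, rpm = 9346 → n = rpm/60 = 155.766667 rev/s
J = V / (n·D) = 36.51 / (155.766667 × 1.266) = 0.185141
regime bands: climb J<0.6761 | cruise [0.6761, 1.3523) | windmill J≥1.3523
J = 0.1851 → climb

J = 0.1851, regime = climb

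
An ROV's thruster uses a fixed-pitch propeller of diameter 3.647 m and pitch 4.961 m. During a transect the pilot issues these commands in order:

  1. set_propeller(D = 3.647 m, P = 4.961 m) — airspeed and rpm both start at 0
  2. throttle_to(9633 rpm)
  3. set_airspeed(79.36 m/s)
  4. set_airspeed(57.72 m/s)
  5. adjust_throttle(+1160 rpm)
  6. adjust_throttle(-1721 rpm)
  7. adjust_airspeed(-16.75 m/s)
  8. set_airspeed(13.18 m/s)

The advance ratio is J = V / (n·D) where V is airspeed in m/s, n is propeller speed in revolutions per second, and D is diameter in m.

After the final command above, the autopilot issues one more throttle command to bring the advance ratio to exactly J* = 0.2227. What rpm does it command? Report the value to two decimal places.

rpm = 973.67

set_propeller: D = 3.647 m, P = 4.961 m (p = P/D = 1.360296); state ← (V=0, rpm=0)
throttle_to(9633): rpm ← 9633
set_airspeed(79.36): V ← 79.36 m/s
set_airspeed(57.72): V ← 57.72 m/s
adjust_throttle(+1160): rpm ← 9633 +1160 = 10793
adjust_throttle(-1721): rpm ← 10793 -1721 = 9072
adjust_airspeed(-16.75): V ← 57.72 -16.75 = 40.97 m/s
set_airspeed(13.18): V ← 13.18 m/s
final state: V = 13.18 m/s, rpm = 9072 → n = rpm/60 = 151.200000 rev/s
target J* = 0.2227; solve J* = V/(n·D) for n: n = V/(J*·D) = 13.18/(0.2227 × 3.647) = 16.227792 rev/s
rpm = 60·n = 973.667514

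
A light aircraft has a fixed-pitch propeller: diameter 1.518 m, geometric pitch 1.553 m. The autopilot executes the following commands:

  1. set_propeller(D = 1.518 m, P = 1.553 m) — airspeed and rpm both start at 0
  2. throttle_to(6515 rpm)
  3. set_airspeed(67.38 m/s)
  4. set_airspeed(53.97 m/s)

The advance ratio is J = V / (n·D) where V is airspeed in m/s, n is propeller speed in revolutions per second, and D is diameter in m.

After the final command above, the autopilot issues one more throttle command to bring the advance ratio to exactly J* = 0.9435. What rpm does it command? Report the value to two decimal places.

rpm = 2260.94

set_propeller: D = 1.518 m, P = 1.553 m (p = P/D = 1.023057); state ← (V=0, rpm=0)
throttle_to(6515): rpm ← 6515
set_airspeed(67.38): V ← 67.38 m/s
set_airspeed(53.97): V ← 53.97 m/s
final state: V = 53.97 m/s, rpm = 6515 → n = rpm/60 = 108.583333 rev/s
target J* = 0.9435; solve J* = V/(n·D) for n: n = V/(J*·D) = 53.97/(0.9435 × 1.518) = 37.682416 rev/s
rpm = 60·n = 2260.944972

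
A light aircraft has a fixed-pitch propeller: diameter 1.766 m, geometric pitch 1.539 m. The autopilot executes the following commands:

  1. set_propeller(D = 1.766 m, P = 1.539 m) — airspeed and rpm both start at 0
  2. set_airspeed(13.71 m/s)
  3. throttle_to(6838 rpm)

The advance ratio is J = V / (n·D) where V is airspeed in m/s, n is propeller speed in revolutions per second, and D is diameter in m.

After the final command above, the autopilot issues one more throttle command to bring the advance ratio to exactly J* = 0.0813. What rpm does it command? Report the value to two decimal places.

set_propeller: D = 1.766 m, P = 1.539 m (p = P/D = 0.871461); state ← (V=0, rpm=0)
set_airspeed(13.71): V ← 13.71 m/s
throttle_to(6838): rpm ← 6838
final state: V = 13.71 m/s, rpm = 6838 → n = rpm/60 = 113.966667 rev/s
target J* = 0.0813; solve J* = V/(n·D) for n: n = V/(J*·D) = 13.71/(0.0813 × 1.766) = 95.489630 rev/s
rpm = 60·n = 5729.377792

rpm = 5729.38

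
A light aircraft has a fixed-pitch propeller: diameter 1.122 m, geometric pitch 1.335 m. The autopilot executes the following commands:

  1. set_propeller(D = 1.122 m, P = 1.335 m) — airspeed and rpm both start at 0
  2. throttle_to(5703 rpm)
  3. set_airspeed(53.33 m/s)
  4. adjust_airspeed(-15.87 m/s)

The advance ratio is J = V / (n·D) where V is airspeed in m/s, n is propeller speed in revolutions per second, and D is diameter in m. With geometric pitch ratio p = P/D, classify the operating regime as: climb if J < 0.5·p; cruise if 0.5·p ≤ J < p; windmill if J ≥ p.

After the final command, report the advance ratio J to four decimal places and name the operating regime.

J = 0.3513, regime = climb

set_propeller: D = 1.122 m, P = 1.335 m (p = P/D = 1.189840); state ← (V=0, rpm=0)
throttle_to(5703): rpm ← 5703
set_airspeed(53.33): V ← 53.33 m/s
adjust_airspeed(-15.87): V ← 53.33 -15.87 = 37.46 m/s
final state: V = 37.46 m/s, rpm = 5703 → n = rpm/60 = 95.050000 rev/s
J = V / (n·D) = 37.46 / (95.050000 × 1.122) = 0.351255
regime bands: climb J<0.5949 | cruise [0.5949, 1.1898) | windmill J≥1.1898
J = 0.3513 → climb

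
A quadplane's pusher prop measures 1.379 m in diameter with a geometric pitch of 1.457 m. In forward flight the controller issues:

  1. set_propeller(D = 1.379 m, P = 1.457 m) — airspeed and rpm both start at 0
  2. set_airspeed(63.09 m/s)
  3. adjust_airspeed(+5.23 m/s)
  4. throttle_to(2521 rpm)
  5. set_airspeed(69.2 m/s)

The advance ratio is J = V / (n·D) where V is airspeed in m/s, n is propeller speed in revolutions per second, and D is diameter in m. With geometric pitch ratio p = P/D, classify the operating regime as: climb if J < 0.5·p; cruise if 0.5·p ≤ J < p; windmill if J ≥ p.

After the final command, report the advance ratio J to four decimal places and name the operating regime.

J = 1.1943, regime = windmill

set_propeller: D = 1.379 m, P = 1.457 m (p = P/D = 1.056563); state ← (V=0, rpm=0)
set_airspeed(63.09): V ← 63.09 m/s
adjust_airspeed(+5.23): V ← 63.09 +5.23 = 68.32 m/s
throttle_to(2521): rpm ← 2521
set_airspeed(69.2): V ← 69.2 m/s
final state: V = 69.2 m/s, rpm = 2521 → n = rpm/60 = 42.016667 rev/s
J = V / (n·D) = 69.2 / (42.016667 × 1.379) = 1.194319
regime bands: climb J<0.5283 | cruise [0.5283, 1.0566) | windmill J≥1.0566
J = 1.1943 → windmill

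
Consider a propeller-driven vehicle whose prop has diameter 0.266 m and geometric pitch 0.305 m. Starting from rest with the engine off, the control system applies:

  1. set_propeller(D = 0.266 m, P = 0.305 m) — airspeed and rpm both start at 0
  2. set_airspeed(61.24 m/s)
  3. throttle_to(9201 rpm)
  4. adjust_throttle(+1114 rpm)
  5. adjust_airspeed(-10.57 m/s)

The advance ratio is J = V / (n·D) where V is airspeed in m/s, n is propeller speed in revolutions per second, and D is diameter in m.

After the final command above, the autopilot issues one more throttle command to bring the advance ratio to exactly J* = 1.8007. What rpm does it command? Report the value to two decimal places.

set_propeller: D = 0.266 m, P = 0.305 m (p = P/D = 1.146617); state ← (V=0, rpm=0)
set_airspeed(61.24): V ← 61.24 m/s
throttle_to(9201): rpm ← 9201
adjust_throttle(+1114): rpm ← 9201 +1114 = 10315
adjust_airspeed(-10.57): V ← 61.24 -10.57 = 50.67 m/s
final state: V = 50.67 m/s, rpm = 10315 → n = rpm/60 = 171.916667 rev/s
target J* = 1.8007; solve J* = V/(n·D) for n: n = V/(J*·D) = 50.67/(1.8007 × 0.266) = 105.785929 rev/s
rpm = 60·n = 6347.155722

rpm = 6347.16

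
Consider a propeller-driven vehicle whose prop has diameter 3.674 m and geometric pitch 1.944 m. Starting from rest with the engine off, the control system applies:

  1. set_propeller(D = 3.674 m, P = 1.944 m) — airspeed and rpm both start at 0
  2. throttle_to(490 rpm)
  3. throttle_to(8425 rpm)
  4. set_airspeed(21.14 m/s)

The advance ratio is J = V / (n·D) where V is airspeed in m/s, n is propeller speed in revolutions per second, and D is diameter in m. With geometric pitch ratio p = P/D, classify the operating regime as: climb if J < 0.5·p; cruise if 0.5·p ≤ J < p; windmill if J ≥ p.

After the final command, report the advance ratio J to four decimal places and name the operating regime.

set_propeller: D = 3.674 m, P = 1.944 m (p = P/D = 0.529124); state ← (V=0, rpm=0)
throttle_to(490): rpm ← 490
throttle_to(8425): rpm ← 8425
set_airspeed(21.14): V ← 21.14 m/s
final state: V = 21.14 m/s, rpm = 8425 → n = rpm/60 = 140.416667 rev/s
J = V / (n·D) = 21.14 / (140.416667 × 3.674) = 0.040978
regime bands: climb J<0.2646 | cruise [0.2646, 0.5291) | windmill J≥0.5291
J = 0.0410 → climb

J = 0.0410, regime = climb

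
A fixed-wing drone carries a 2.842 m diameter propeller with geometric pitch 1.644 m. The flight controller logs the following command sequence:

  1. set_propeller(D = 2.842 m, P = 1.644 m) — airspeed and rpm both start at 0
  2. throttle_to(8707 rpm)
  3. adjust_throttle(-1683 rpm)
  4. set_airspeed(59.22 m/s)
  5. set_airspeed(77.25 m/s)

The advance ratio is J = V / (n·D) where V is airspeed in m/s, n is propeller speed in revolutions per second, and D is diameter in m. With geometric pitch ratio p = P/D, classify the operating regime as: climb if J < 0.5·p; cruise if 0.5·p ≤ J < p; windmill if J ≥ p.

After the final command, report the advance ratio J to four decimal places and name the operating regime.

set_propeller: D = 2.842 m, P = 1.644 m (p = P/D = 0.578466); state ← (V=0, rpm=0)
throttle_to(8707): rpm ← 8707
adjust_throttle(-1683): rpm ← 8707 -1683 = 7024
set_airspeed(59.22): V ← 59.22 m/s
set_airspeed(77.25): V ← 77.25 m/s
final state: V = 77.25 m/s, rpm = 7024 → n = rpm/60 = 117.066667 rev/s
J = V / (n·D) = 77.25 / (117.066667 × 2.842) = 0.232189
regime bands: climb J<0.2892 | cruise [0.2892, 0.5785) | windmill J≥0.5785
J = 0.2322 → climb

J = 0.2322, regime = climb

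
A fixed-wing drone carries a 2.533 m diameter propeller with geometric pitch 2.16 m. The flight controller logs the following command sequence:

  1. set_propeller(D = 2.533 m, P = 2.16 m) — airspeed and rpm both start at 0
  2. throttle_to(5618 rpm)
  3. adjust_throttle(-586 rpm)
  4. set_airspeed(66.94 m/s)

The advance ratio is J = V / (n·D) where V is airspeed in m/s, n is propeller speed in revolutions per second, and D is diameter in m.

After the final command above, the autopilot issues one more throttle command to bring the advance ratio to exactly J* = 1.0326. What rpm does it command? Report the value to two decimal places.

rpm = 1535.57

set_propeller: D = 2.533 m, P = 2.16 m (p = P/D = 0.852744); state ← (V=0, rpm=0)
throttle_to(5618): rpm ← 5618
adjust_throttle(-586): rpm ← 5618 -586 = 5032
set_airspeed(66.94): V ← 66.94 m/s
final state: V = 66.94 m/s, rpm = 5032 → n = rpm/60 = 83.866667 rev/s
target J* = 1.0326; solve J* = V/(n·D) for n: n = V/(J*·D) = 66.94/(1.0326 × 2.533) = 25.592835 rev/s
rpm = 60·n = 1535.570103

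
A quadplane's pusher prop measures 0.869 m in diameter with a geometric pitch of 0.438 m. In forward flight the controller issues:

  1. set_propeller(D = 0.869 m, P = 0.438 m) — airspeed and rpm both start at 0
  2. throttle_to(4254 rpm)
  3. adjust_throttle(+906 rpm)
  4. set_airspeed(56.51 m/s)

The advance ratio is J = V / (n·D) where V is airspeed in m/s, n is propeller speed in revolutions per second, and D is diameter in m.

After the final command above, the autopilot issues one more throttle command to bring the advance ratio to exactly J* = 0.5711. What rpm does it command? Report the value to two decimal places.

set_propeller: D = 0.869 m, P = 0.438 m (p = P/D = 0.504028); state ← (V=0, rpm=0)
throttle_to(4254): rpm ← 4254
adjust_throttle(+906): rpm ← 4254 +906 = 5160
set_airspeed(56.51): V ← 56.51 m/s
final state: V = 56.51 m/s, rpm = 5160 → n = rpm/60 = 86.000000 rev/s
target J* = 0.5711; solve J* = V/(n·D) for n: n = V/(J*·D) = 56.51/(0.5711 × 0.869) = 113.865818 rev/s
rpm = 60·n = 6831.949084

rpm = 6831.95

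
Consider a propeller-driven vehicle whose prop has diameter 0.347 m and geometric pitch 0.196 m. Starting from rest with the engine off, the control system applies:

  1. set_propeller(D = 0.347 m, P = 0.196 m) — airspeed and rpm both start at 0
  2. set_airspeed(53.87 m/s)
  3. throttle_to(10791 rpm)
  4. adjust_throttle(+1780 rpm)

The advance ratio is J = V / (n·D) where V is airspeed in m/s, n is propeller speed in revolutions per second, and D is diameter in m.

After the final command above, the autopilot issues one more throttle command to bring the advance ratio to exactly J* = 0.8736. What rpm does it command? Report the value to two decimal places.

rpm = 10662.43

set_propeller: D = 0.347 m, P = 0.196 m (p = P/D = 0.564841); state ← (V=0, rpm=0)
set_airspeed(53.87): V ← 53.87 m/s
throttle_to(10791): rpm ← 10791
adjust_throttle(+1780): rpm ← 10791 +1780 = 12571
final state: V = 53.87 m/s, rpm = 12571 → n = rpm/60 = 209.516667 rev/s
target J* = 0.8736; solve J* = V/(n·D) for n: n = V/(J*·D) = 53.87/(0.8736 × 0.347) = 177.707139 rev/s
rpm = 60·n = 10662.428350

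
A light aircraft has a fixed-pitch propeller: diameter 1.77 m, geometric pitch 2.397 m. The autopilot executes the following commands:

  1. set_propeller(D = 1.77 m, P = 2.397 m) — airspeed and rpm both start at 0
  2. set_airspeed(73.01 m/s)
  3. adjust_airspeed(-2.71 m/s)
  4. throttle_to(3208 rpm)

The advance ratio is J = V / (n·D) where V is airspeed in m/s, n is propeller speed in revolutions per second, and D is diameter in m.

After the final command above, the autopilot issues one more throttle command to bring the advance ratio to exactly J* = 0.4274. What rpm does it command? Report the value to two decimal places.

set_propeller: D = 1.77 m, P = 2.397 m (p = P/D = 1.354237); state ← (V=0, rpm=0)
set_airspeed(73.01): V ← 73.01 m/s
adjust_airspeed(-2.71): V ← 73.01 -2.71 = 70.3 m/s
throttle_to(3208): rpm ← 3208
final state: V = 70.3 m/s, rpm = 3208 → n = rpm/60 = 53.466667 rev/s
target J* = 0.4274; solve J* = V/(n·D) for n: n = V/(J*·D) = 70.3/(0.4274 × 1.77) = 92.928203 rev/s
rpm = 60·n = 5575.692203

rpm = 5575.69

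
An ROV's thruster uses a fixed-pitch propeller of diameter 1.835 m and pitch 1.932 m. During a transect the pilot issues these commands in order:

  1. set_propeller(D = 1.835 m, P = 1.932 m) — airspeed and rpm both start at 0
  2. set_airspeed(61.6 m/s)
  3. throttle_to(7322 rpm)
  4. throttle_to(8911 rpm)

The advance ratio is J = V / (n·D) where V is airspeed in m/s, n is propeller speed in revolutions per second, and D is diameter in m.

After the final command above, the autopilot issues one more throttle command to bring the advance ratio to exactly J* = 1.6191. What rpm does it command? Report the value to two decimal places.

rpm = 1244.01

set_propeller: D = 1.835 m, P = 1.932 m (p = P/D = 1.052861); state ← (V=0, rpm=0)
set_airspeed(61.6): V ← 61.6 m/s
throttle_to(7322): rpm ← 7322
throttle_to(8911): rpm ← 8911
final state: V = 61.6 m/s, rpm = 8911 → n = rpm/60 = 148.516667 rev/s
target J* = 1.6191; solve J* = V/(n·D) for n: n = V/(J*·D) = 61.6/(1.6191 × 1.835) = 20.733421 rev/s
rpm = 60·n = 1244.005273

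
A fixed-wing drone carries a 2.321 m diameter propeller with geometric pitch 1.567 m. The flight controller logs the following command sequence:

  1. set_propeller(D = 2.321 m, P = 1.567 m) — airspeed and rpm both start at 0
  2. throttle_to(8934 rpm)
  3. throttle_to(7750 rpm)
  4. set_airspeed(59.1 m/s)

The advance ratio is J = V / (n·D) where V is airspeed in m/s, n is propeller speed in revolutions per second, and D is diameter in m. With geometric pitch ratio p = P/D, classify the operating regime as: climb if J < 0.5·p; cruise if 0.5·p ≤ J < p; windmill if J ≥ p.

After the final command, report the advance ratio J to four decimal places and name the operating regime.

set_propeller: D = 2.321 m, P = 1.567 m (p = P/D = 0.675140); state ← (V=0, rpm=0)
throttle_to(8934): rpm ← 8934
throttle_to(7750): rpm ← 7750
set_airspeed(59.1): V ← 59.1 m/s
final state: V = 59.1 m/s, rpm = 7750 → n = rpm/60 = 129.166667 rev/s
J = V / (n·D) = 59.1 / (129.166667 × 2.321) = 0.197134
regime bands: climb J<0.3376 | cruise [0.3376, 0.6751) | windmill J≥0.6751
J = 0.1971 → climb

J = 0.1971, regime = climb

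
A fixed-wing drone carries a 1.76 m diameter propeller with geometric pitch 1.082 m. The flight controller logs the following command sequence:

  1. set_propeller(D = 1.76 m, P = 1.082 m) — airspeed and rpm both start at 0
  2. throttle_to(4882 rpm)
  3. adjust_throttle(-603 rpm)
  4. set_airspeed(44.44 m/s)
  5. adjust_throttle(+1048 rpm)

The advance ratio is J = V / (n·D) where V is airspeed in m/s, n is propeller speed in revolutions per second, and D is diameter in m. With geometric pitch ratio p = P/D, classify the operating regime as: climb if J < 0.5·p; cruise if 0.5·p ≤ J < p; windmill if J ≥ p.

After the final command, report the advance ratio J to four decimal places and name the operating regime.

J = 0.2844, regime = climb

set_propeller: D = 1.76 m, P = 1.082 m (p = P/D = 0.614773); state ← (V=0, rpm=0)
throttle_to(4882): rpm ← 4882
adjust_throttle(-603): rpm ← 4882 -603 = 4279
set_airspeed(44.44): V ← 44.44 m/s
adjust_throttle(+1048): rpm ← 4279 +1048 = 5327
final state: V = 44.44 m/s, rpm = 5327 → n = rpm/60 = 88.783333 rev/s
J = V / (n·D) = 44.44 / (88.783333 × 1.76) = 0.284400
regime bands: climb J<0.3074 | cruise [0.3074, 0.6148) | windmill J≥0.6148
J = 0.2844 → climb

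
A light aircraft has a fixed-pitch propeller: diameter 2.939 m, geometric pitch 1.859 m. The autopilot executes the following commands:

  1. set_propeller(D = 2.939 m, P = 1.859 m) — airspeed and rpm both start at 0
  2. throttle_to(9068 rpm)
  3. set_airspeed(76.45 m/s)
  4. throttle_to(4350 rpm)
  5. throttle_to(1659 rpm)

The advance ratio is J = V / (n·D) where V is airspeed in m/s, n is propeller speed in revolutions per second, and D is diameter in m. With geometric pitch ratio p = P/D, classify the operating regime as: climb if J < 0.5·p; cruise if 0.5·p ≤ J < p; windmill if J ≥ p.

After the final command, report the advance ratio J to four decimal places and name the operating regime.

J = 0.9408, regime = windmill

set_propeller: D = 2.939 m, P = 1.859 m (p = P/D = 0.632528); state ← (V=0, rpm=0)
throttle_to(9068): rpm ← 9068
set_airspeed(76.45): V ← 76.45 m/s
throttle_to(4350): rpm ← 4350
throttle_to(1659): rpm ← 1659
final state: V = 76.45 m/s, rpm = 1659 → n = rpm/60 = 27.650000 rev/s
J = V / (n·D) = 76.45 / (27.650000 × 2.939) = 0.940769
regime bands: climb J<0.3163 | cruise [0.3163, 0.6325) | windmill J≥0.6325
J = 0.9408 → windmill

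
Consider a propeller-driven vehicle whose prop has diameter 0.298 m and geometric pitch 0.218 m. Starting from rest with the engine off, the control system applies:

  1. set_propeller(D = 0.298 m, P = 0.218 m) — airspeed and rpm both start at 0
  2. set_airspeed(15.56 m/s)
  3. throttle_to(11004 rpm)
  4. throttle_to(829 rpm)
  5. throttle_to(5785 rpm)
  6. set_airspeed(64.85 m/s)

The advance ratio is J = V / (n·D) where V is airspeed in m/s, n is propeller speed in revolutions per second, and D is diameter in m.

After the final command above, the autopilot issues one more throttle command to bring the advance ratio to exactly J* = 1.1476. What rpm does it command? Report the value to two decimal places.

set_propeller: D = 0.298 m, P = 0.218 m (p = P/D = 0.731544); state ← (V=0, rpm=0)
set_airspeed(15.56): V ← 15.56 m/s
throttle_to(11004): rpm ← 11004
throttle_to(829): rpm ← 829
throttle_to(5785): rpm ← 5785
set_airspeed(64.85): V ← 64.85 m/s
final state: V = 64.85 m/s, rpm = 5785 → n = rpm/60 = 96.416667 rev/s
target J* = 1.1476; solve J* = V/(n·D) for n: n = V/(J*·D) = 64.85/(1.1476 × 0.298) = 189.628311 rev/s
rpm = 60·n = 11377.698658

rpm = 11377.70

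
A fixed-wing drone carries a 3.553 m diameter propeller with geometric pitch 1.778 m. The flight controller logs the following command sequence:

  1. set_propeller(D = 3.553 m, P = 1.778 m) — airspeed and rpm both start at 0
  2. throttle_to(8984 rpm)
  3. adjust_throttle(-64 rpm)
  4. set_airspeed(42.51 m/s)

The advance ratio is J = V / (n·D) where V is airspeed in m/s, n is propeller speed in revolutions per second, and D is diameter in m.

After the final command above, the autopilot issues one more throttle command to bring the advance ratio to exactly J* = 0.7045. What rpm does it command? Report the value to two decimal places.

rpm = 1018.98

set_propeller: D = 3.553 m, P = 1.778 m (p = P/D = 0.500422); state ← (V=0, rpm=0)
throttle_to(8984): rpm ← 8984
adjust_throttle(-64): rpm ← 8984 -64 = 8920
set_airspeed(42.51): V ← 42.51 m/s
final state: V = 42.51 m/s, rpm = 8920 → n = rpm/60 = 148.666667 rev/s
target J* = 0.7045; solve J* = V/(n·D) for n: n = V/(J*·D) = 42.51/(0.7045 × 3.553) = 16.983019 rev/s
rpm = 60·n = 1018.981151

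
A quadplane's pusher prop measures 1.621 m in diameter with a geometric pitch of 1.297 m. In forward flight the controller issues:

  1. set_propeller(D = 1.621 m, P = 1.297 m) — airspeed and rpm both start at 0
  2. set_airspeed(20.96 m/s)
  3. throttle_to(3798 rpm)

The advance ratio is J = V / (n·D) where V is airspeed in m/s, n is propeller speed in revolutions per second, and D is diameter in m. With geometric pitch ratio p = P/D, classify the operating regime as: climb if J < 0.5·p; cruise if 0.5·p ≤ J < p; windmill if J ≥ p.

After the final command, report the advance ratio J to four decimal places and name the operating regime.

J = 0.2043, regime = climb

set_propeller: D = 1.621 m, P = 1.297 m (p = P/D = 0.800123); state ← (V=0, rpm=0)
set_airspeed(20.96): V ← 20.96 m/s
throttle_to(3798): rpm ← 3798
final state: V = 20.96 m/s, rpm = 3798 → n = rpm/60 = 63.300000 rev/s
J = V / (n·D) = 20.96 / (63.300000 × 1.621) = 0.204270
regime bands: climb J<0.4001 | cruise [0.4001, 0.8001) | windmill J≥0.8001
J = 0.2043 → climb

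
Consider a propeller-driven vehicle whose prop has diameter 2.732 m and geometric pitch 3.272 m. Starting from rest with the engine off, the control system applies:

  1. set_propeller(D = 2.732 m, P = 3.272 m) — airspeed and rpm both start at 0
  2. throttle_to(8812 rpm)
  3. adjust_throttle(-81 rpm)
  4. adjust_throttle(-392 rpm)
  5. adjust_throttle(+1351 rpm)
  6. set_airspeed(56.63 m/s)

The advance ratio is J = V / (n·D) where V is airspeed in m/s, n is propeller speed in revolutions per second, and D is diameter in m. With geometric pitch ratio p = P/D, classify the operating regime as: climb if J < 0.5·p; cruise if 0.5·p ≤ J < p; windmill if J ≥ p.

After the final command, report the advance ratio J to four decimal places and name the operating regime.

J = 0.1283, regime = climb

set_propeller: D = 2.732 m, P = 3.272 m (p = P/D = 1.197657); state ← (V=0, rpm=0)
throttle_to(8812): rpm ← 8812
adjust_throttle(-81): rpm ← 8812 -81 = 8731
adjust_throttle(-392): rpm ← 8731 -392 = 8339
adjust_throttle(+1351): rpm ← 8339 +1351 = 9690
set_airspeed(56.63): V ← 56.63 m/s
final state: V = 56.63 m/s, rpm = 9690 → n = rpm/60 = 161.500000 rev/s
J = V / (n·D) = 56.63 / (161.500000 × 2.732) = 0.128349
regime bands: climb J<0.5988 | cruise [0.5988, 1.1977) | windmill J≥1.1977
J = 0.1283 → climb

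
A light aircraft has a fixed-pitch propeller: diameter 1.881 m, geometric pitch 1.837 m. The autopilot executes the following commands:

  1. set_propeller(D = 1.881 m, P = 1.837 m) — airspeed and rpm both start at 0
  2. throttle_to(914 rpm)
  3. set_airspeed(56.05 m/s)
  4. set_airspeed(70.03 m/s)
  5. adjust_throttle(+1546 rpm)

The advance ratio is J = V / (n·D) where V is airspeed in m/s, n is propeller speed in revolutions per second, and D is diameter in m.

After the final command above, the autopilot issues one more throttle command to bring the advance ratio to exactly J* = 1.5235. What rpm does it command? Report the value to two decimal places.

set_propeller: D = 1.881 m, P = 1.837 m (p = P/D = 0.976608); state ← (V=0, rpm=0)
throttle_to(914): rpm ← 914
set_airspeed(56.05): V ← 56.05 m/s
set_airspeed(70.03): V ← 70.03 m/s
adjust_throttle(+1546): rpm ← 914 +1546 = 2460
final state: V = 70.03 m/s, rpm = 2460 → n = rpm/60 = 41.000000 rev/s
target J* = 1.5235; solve J* = V/(n·D) for n: n = V/(J*·D) = 70.03/(1.5235 × 1.881) = 24.437280 rev/s
rpm = 60·n = 1466.236825

rpm = 1466.24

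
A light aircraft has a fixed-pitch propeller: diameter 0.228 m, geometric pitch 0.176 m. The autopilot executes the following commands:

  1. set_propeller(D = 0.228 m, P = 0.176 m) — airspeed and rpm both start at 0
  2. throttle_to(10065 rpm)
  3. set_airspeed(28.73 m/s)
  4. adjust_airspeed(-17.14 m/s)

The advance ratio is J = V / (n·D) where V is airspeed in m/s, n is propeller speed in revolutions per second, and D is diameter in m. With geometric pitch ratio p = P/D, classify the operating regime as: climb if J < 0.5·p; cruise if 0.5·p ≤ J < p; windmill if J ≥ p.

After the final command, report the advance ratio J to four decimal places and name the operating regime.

J = 0.3030, regime = climb

set_propeller: D = 0.228 m, P = 0.176 m (p = P/D = 0.771930); state ← (V=0, rpm=0)
throttle_to(10065): rpm ← 10065
set_airspeed(28.73): V ← 28.73 m/s
adjust_airspeed(-17.14): V ← 28.73 -17.14 = 11.59 m/s
final state: V = 11.59 m/s, rpm = 10065 → n = rpm/60 = 167.750000 rev/s
J = V / (n·D) = 11.59 / (167.750000 × 0.228) = 0.303030
regime bands: climb J<0.3860 | cruise [0.3860, 0.7719) | windmill J≥0.7719
J = 0.3030 → climb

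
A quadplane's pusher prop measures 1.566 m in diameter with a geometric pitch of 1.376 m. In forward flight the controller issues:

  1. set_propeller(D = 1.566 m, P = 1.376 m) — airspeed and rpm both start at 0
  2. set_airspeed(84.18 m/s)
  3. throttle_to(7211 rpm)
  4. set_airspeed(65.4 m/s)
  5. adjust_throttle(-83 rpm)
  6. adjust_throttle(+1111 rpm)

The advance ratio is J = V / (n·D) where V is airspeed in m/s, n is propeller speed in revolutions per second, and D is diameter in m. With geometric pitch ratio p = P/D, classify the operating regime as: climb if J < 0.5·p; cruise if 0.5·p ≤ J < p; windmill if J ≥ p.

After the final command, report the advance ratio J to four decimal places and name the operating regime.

set_propeller: D = 1.566 m, P = 1.376 m (p = P/D = 0.878672); state ← (V=0, rpm=0)
set_airspeed(84.18): V ← 84.18 m/s
throttle_to(7211): rpm ← 7211
set_airspeed(65.4): V ← 65.4 m/s
adjust_throttle(-83): rpm ← 7211 -83 = 7128
adjust_throttle(+1111): rpm ← 7128 +1111 = 8239
final state: V = 65.4 m/s, rpm = 8239 → n = rpm/60 = 137.316667 rev/s
J = V / (n·D) = 65.4 / (137.316667 × 1.566) = 0.304132
regime bands: climb J<0.4393 | cruise [0.4393, 0.8787) | windmill J≥0.8787
J = 0.3041 → climb

J = 0.3041, regime = climb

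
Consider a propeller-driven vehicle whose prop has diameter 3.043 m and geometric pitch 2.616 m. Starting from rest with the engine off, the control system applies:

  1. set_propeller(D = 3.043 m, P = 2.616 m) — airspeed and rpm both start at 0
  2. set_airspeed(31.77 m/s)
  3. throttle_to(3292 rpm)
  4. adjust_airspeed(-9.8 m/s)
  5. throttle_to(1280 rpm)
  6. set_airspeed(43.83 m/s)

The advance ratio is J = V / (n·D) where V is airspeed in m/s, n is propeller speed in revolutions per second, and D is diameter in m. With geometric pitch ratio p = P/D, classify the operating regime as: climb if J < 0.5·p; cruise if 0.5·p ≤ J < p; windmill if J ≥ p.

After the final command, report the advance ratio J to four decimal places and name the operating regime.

set_propeller: D = 3.043 m, P = 2.616 m (p = P/D = 0.859678); state ← (V=0, rpm=0)
set_airspeed(31.77): V ← 31.77 m/s
throttle_to(3292): rpm ← 3292
adjust_airspeed(-9.8): V ← 31.77 -9.8 = 21.97 m/s
throttle_to(1280): rpm ← 1280
set_airspeed(43.83): V ← 43.83 m/s
final state: V = 43.83 m/s, rpm = 1280 → n = rpm/60 = 21.333333 rev/s
J = V / (n·D) = 43.83 / (21.333333 × 3.043) = 0.675166
regime bands: climb J<0.4298 | cruise [0.4298, 0.8597) | windmill J≥0.8597
J = 0.6752 → cruise

J = 0.6752, regime = cruise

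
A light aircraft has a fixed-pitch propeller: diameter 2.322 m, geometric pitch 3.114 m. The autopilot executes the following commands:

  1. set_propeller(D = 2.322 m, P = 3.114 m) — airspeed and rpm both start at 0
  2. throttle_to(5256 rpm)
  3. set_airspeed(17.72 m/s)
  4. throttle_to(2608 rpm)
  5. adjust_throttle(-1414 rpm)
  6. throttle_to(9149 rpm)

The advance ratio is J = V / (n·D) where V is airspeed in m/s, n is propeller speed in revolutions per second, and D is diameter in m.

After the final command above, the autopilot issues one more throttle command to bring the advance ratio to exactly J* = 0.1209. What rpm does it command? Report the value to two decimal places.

rpm = 3787.27

set_propeller: D = 2.322 m, P = 3.114 m (p = P/D = 1.341085); state ← (V=0, rpm=0)
throttle_to(5256): rpm ← 5256
set_airspeed(17.72): V ← 17.72 m/s
throttle_to(2608): rpm ← 2608
adjust_throttle(-1414): rpm ← 2608 -1414 = 1194
throttle_to(9149): rpm ← 9149
final state: V = 17.72 m/s, rpm = 9149 → n = rpm/60 = 152.483333 rev/s
target J* = 0.1209; solve J* = V/(n·D) for n: n = V/(J*·D) = 17.72/(0.1209 × 2.322) = 63.121193 rev/s
rpm = 60·n = 3787.271604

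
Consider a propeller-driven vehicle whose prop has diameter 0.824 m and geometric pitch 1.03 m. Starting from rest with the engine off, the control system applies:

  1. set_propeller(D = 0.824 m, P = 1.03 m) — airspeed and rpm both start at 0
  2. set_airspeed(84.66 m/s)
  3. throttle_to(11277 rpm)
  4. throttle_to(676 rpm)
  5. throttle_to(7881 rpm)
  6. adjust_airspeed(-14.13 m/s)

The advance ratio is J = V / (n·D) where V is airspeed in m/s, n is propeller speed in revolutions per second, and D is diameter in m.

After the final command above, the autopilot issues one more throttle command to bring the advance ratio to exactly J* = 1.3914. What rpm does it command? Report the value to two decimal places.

rpm = 3691.02

set_propeller: D = 0.824 m, P = 1.03 m (p = P/D = 1.250000); state ← (V=0, rpm=0)
set_airspeed(84.66): V ← 84.66 m/s
throttle_to(11277): rpm ← 11277
throttle_to(676): rpm ← 676
throttle_to(7881): rpm ← 7881
adjust_airspeed(-14.13): V ← 84.66 -14.13 = 70.53 m/s
final state: V = 70.53 m/s, rpm = 7881 → n = rpm/60 = 131.350000 rev/s
target J* = 1.3914; solve J* = V/(n·D) for n: n = V/(J*·D) = 70.53/(1.3914 × 0.824) = 61.516933 rev/s
rpm = 60·n = 3691.015964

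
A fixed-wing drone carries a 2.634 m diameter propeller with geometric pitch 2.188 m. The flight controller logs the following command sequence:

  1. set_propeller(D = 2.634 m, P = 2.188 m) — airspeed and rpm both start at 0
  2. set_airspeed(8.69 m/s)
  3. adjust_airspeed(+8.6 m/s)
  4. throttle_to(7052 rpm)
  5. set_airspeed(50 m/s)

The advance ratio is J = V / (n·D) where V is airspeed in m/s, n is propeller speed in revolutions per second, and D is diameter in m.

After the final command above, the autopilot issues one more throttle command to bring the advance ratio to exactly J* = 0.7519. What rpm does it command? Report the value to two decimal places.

rpm = 1514.77

set_propeller: D = 2.634 m, P = 2.188 m (p = P/D = 0.830676); state ← (V=0, rpm=0)
set_airspeed(8.69): V ← 8.69 m/s
adjust_airspeed(+8.6): V ← 8.69 +8.6 = 17.29 m/s
throttle_to(7052): rpm ← 7052
set_airspeed(50): V ← 50 m/s
final state: V = 50 m/s, rpm = 7052 → n = rpm/60 = 117.533333 rev/s
target J* = 0.7519; solve J* = V/(n·D) for n: n = V/(J*·D) = 50/(0.7519 × 2.634) = 25.246091 rev/s
rpm = 60·n = 1514.765479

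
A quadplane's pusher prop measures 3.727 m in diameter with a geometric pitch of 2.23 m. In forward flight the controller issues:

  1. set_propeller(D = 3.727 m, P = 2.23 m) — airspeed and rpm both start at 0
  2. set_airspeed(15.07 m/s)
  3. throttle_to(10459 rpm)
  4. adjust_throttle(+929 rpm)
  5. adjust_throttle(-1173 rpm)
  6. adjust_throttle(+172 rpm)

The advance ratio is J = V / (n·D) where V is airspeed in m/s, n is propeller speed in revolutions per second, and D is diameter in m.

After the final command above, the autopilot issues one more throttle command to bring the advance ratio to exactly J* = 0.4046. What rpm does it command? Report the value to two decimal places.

set_propeller: D = 3.727 m, P = 2.23 m (p = P/D = 0.598336); state ← (V=0, rpm=0)
set_airspeed(15.07): V ← 15.07 m/s
throttle_to(10459): rpm ← 10459
adjust_throttle(+929): rpm ← 10459 +929 = 11388
adjust_throttle(-1173): rpm ← 11388 -1173 = 10215
adjust_throttle(+172): rpm ← 10215 +172 = 10387
final state: V = 15.07 m/s, rpm = 10387 → n = rpm/60 = 173.116667 rev/s
target J* = 0.4046; solve J* = V/(n·D) for n: n = V/(J*·D) = 15.07/(0.4046 × 3.727) = 9.993738 rev/s
rpm = 60·n = 599.624310

rpm = 599.62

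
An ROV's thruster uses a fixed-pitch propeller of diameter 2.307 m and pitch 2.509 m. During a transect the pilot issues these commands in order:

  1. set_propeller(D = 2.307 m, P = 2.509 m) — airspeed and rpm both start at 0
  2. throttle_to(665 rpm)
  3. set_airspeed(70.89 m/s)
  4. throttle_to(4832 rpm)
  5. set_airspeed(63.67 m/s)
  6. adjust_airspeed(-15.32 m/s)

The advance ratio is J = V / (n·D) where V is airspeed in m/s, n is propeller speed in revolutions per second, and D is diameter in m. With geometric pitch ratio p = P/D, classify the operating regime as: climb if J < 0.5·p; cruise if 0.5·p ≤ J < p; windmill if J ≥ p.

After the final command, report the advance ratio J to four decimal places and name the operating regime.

set_propeller: D = 2.307 m, P = 2.509 m (p = P/D = 1.087560); state ← (V=0, rpm=0)
throttle_to(665): rpm ← 665
set_airspeed(70.89): V ← 70.89 m/s
throttle_to(4832): rpm ← 4832
set_airspeed(63.67): V ← 63.67 m/s
adjust_airspeed(-15.32): V ← 63.67 -15.32 = 48.35 m/s
final state: V = 48.35 m/s, rpm = 4832 → n = rpm/60 = 80.533333 rev/s
J = V / (n·D) = 48.35 / (80.533333 × 2.307) = 0.260239
regime bands: climb J<0.5438 | cruise [0.5438, 1.0876) | windmill J≥1.0876
J = 0.2602 → climb

J = 0.2602, regime = climb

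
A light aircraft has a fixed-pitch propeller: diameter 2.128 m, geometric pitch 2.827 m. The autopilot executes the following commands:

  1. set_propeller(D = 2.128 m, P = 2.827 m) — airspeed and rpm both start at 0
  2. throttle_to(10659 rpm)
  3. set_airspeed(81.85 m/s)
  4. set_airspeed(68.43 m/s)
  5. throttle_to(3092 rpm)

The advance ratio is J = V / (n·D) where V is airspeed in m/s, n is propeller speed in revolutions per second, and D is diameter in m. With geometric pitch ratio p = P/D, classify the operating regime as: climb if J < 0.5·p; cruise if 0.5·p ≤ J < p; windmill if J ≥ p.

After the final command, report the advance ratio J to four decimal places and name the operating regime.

J = 0.6240, regime = climb

set_propeller: D = 2.128 m, P = 2.827 m (p = P/D = 1.328477); state ← (V=0, rpm=0)
throttle_to(10659): rpm ← 10659
set_airspeed(81.85): V ← 81.85 m/s
set_airspeed(68.43): V ← 68.43 m/s
throttle_to(3092): rpm ← 3092
final state: V = 68.43 m/s, rpm = 3092 → n = rpm/60 = 51.533333 rev/s
J = V / (n·D) = 68.43 / (51.533333 × 2.128) = 0.624003
regime bands: climb J<0.6642 | cruise [0.6642, 1.3285) | windmill J≥1.3285
J = 0.6240 → climb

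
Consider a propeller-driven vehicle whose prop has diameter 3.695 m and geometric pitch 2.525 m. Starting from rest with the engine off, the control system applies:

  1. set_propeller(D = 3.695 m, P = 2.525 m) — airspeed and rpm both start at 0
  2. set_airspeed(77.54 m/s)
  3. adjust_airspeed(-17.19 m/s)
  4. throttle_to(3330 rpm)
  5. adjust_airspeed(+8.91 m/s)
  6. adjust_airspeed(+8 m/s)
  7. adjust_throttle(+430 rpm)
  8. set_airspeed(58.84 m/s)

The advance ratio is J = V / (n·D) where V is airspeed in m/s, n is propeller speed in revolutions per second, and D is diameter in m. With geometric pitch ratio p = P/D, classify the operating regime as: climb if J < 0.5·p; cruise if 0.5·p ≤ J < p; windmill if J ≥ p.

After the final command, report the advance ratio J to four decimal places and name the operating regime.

J = 0.2541, regime = climb

set_propeller: D = 3.695 m, P = 2.525 m (p = P/D = 0.683356); state ← (V=0, rpm=0)
set_airspeed(77.54): V ← 77.54 m/s
adjust_airspeed(-17.19): V ← 77.54 -17.19 = 60.35 m/s
throttle_to(3330): rpm ← 3330
adjust_airspeed(+8.91): V ← 60.35 +8.91 = 69.26 m/s
adjust_airspeed(+8): V ← 69.26 +8 = 77.26 m/s
adjust_throttle(+430): rpm ← 3330 +430 = 3760
set_airspeed(58.84): V ← 58.84 m/s
final state: V = 58.84 m/s, rpm = 3760 → n = rpm/60 = 62.666667 rev/s
J = V / (n·D) = 58.84 / (62.666667 × 3.695) = 0.254110
regime bands: climb J<0.3417 | cruise [0.3417, 0.6834) | windmill J≥0.6834
J = 0.2541 → climb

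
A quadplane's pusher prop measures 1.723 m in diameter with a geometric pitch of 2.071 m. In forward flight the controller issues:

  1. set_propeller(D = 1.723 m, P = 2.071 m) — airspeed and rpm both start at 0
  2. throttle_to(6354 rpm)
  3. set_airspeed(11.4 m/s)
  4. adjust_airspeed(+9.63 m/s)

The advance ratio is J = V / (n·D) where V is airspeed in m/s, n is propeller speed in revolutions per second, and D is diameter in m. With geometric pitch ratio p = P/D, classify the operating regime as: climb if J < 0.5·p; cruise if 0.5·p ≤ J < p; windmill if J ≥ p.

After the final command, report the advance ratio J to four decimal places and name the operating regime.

J = 0.1153, regime = climb

set_propeller: D = 1.723 m, P = 2.071 m (p = P/D = 1.201973); state ← (V=0, rpm=0)
throttle_to(6354): rpm ← 6354
set_airspeed(11.4): V ← 11.4 m/s
adjust_airspeed(+9.63): V ← 11.4 +9.63 = 21.03 m/s
final state: V = 21.03 m/s, rpm = 6354 → n = rpm/60 = 105.900000 rev/s
J = V / (n·D) = 21.03 / (105.900000 × 1.723) = 0.115255
regime bands: climb J<0.6010 | cruise [0.6010, 1.2020) | windmill J≥1.2020
J = 0.1153 → climb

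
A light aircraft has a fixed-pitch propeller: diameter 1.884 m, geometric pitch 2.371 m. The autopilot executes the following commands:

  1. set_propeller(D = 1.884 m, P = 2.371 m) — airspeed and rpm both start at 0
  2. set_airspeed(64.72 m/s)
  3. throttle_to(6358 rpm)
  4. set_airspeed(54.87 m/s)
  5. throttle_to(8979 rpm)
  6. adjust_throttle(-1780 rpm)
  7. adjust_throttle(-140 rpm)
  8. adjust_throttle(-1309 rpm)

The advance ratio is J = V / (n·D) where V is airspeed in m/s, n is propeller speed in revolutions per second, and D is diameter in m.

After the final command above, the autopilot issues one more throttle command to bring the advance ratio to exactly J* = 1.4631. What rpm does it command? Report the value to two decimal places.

rpm = 1194.35

set_propeller: D = 1.884 m, P = 2.371 m (p = P/D = 1.258493); state ← (V=0, rpm=0)
set_airspeed(64.72): V ← 64.72 m/s
throttle_to(6358): rpm ← 6358
set_airspeed(54.87): V ← 54.87 m/s
throttle_to(8979): rpm ← 8979
adjust_throttle(-1780): rpm ← 8979 -1780 = 7199
adjust_throttle(-140): rpm ← 7199 -140 = 7059
adjust_throttle(-1309): rpm ← 7059 -1309 = 5750
final state: V = 54.87 m/s, rpm = 5750 → n = rpm/60 = 95.833333 rev/s
target J* = 1.4631; solve J* = V/(n·D) for n: n = V/(J*·D) = 54.87/(1.4631 × 1.884) = 19.905819 rev/s
rpm = 60·n = 1194.349142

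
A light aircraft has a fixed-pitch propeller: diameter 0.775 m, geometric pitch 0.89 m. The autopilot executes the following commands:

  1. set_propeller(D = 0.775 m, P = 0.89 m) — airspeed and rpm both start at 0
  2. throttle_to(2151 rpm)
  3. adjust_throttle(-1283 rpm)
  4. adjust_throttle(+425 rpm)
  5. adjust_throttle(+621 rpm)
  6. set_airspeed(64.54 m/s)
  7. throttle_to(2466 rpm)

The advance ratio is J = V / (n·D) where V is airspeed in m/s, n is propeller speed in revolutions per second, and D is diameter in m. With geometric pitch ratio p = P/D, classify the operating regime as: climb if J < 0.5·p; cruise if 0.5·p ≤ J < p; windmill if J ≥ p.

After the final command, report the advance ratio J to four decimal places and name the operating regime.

set_propeller: D = 0.775 m, P = 0.89 m (p = P/D = 1.148387); state ← (V=0, rpm=0)
throttle_to(2151): rpm ← 2151
adjust_throttle(-1283): rpm ← 2151 -1283 = 868
adjust_throttle(+425): rpm ← 868 +425 = 1293
adjust_throttle(+621): rpm ← 1293 +621 = 1914
set_airspeed(64.54): V ← 64.54 m/s
throttle_to(2466): rpm ← 2466
final state: V = 64.54 m/s, rpm = 2466 → n = rpm/60 = 41.100000 rev/s
J = V / (n·D) = 64.54 / (41.100000 × 0.775) = 2.026215
regime bands: climb J<0.5742 | cruise [0.5742, 1.1484) | windmill J≥1.1484
J = 2.0262 → windmill

J = 2.0262, regime = windmill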